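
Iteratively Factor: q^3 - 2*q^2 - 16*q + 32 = (q - 4)*(q^2 + 2*q - 8) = (q - 4)*(q + 4)*(q - 2)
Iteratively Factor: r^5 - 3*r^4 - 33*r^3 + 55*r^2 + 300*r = (r + 3)*(r^4 - 6*r^3 - 15*r^2 + 100*r) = (r - 5)*(r + 3)*(r^3 - r^2 - 20*r) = (r - 5)^2*(r + 3)*(r^2 + 4*r) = (r - 5)^2*(r + 3)*(r + 4)*(r)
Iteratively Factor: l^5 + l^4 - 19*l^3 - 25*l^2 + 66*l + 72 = (l - 4)*(l^4 + 5*l^3 + l^2 - 21*l - 18) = (l - 4)*(l - 2)*(l^3 + 7*l^2 + 15*l + 9) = (l - 4)*(l - 2)*(l + 3)*(l^2 + 4*l + 3) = (l - 4)*(l - 2)*(l + 1)*(l + 3)*(l + 3)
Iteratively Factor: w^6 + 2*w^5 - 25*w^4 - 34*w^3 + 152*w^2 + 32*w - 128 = (w + 4)*(w^5 - 2*w^4 - 17*w^3 + 34*w^2 + 16*w - 32) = (w + 4)^2*(w^4 - 6*w^3 + 7*w^2 + 6*w - 8) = (w - 2)*(w + 4)^2*(w^3 - 4*w^2 - w + 4) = (w - 2)*(w + 1)*(w + 4)^2*(w^2 - 5*w + 4) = (w - 4)*(w - 2)*(w + 1)*(w + 4)^2*(w - 1)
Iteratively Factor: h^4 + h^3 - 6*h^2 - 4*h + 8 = (h - 1)*(h^3 + 2*h^2 - 4*h - 8) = (h - 1)*(h + 2)*(h^2 - 4) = (h - 1)*(h + 2)^2*(h - 2)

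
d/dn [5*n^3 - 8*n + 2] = 15*n^2 - 8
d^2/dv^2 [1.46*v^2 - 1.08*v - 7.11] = 2.92000000000000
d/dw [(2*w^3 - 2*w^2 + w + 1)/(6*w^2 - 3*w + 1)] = 2*(6*w^4 - 6*w^3 + 3*w^2 - 8*w + 2)/(36*w^4 - 36*w^3 + 21*w^2 - 6*w + 1)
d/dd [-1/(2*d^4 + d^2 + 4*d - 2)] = 2*(4*d^3 + d + 2)/(2*d^4 + d^2 + 4*d - 2)^2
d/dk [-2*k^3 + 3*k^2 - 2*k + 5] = -6*k^2 + 6*k - 2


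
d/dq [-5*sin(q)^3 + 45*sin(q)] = 15*(cos(q)^2 + 2)*cos(q)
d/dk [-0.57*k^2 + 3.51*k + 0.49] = 3.51 - 1.14*k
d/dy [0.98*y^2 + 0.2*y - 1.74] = 1.96*y + 0.2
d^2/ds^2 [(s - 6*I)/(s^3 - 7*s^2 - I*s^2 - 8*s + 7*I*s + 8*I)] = 2*((s - 6*I)*(-3*s^2 + 14*s + 2*I*s + 8 - 7*I)^2 + (-3*s^2 + 14*s + 2*I*s + (s - 6*I)*(-3*s + 7 + I) + 8 - 7*I)*(s^3 - 7*s^2 - I*s^2 - 8*s + 7*I*s + 8*I))/(s^3 - 7*s^2 - I*s^2 - 8*s + 7*I*s + 8*I)^3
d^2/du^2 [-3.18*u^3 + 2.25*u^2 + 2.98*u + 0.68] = 4.5 - 19.08*u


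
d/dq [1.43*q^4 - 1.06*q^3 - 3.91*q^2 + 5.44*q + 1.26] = 5.72*q^3 - 3.18*q^2 - 7.82*q + 5.44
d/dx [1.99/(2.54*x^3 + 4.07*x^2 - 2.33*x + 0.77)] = (-15.1638*x^2 - 16.1986*x + 4.6367)/(2.54*x^3 + 4.07*x^2 - 2.33*x + 0.77)^2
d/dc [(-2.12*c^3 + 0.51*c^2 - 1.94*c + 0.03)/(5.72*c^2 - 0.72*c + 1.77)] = (-12.1264*c^4 + 3.0528*c^3 - 0.5276*c^2 + 1.4622*c - 3.4122)/(32.7184*c^4 - 8.2368*c^3 + 20.7672*c^2 - 2.5488*c + 3.1329)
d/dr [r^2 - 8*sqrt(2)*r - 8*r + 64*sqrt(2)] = 2*r - 8*sqrt(2) - 8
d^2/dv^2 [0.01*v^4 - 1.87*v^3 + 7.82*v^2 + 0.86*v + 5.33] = 0.12*v^2 - 11.22*v + 15.64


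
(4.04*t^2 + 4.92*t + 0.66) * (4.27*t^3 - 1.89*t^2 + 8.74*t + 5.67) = 17.2508*t^5 + 13.3728*t^4 + 28.829*t^3 + 64.6602*t^2 + 33.6648*t + 3.7422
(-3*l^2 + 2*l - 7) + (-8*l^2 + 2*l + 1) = -11*l^2 + 4*l - 6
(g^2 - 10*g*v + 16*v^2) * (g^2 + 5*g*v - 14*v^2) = g^4 - 5*g^3*v - 48*g^2*v^2 + 220*g*v^3 - 224*v^4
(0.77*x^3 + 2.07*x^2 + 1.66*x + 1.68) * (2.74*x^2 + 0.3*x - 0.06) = 2.1098*x^5 + 5.9028*x^4 + 5.1232*x^3 + 4.977*x^2 + 0.4044*x - 0.1008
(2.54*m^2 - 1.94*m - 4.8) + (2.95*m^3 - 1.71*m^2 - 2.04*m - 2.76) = 2.95*m^3 + 0.83*m^2 - 3.98*m - 7.56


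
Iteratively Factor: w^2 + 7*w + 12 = (w + 3)*(w + 4)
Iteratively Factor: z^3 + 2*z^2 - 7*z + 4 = (z + 4)*(z^2 - 2*z + 1) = (z - 1)*(z + 4)*(z - 1)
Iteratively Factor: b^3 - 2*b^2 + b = (b - 1)*(b^2 - b) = b*(b - 1)*(b - 1)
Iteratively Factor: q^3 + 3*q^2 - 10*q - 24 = (q - 3)*(q^2 + 6*q + 8) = (q - 3)*(q + 4)*(q + 2)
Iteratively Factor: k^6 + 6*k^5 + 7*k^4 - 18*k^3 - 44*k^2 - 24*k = (k)*(k^5 + 6*k^4 + 7*k^3 - 18*k^2 - 44*k - 24) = k*(k + 3)*(k^4 + 3*k^3 - 2*k^2 - 12*k - 8) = k*(k + 2)*(k + 3)*(k^3 + k^2 - 4*k - 4) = k*(k + 2)^2*(k + 3)*(k^2 - k - 2) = k*(k + 1)*(k + 2)^2*(k + 3)*(k - 2)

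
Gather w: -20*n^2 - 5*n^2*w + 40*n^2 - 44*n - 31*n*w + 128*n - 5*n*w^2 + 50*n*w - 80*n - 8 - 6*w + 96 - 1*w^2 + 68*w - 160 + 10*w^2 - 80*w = 20*n^2 + 4*n + w^2*(9 - 5*n) + w*(-5*n^2 + 19*n - 18) - 72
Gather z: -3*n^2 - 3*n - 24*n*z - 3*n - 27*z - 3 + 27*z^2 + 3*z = -3*n^2 - 6*n + 27*z^2 + z*(-24*n - 24) - 3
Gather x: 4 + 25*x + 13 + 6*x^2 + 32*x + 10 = 6*x^2 + 57*x + 27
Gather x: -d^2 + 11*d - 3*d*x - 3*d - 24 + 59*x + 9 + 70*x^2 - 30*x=-d^2 + 8*d + 70*x^2 + x*(29 - 3*d) - 15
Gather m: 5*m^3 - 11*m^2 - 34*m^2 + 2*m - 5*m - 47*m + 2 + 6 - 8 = 5*m^3 - 45*m^2 - 50*m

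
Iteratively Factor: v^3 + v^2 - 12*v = (v)*(v^2 + v - 12) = v*(v + 4)*(v - 3)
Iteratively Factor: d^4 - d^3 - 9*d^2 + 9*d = (d - 1)*(d^3 - 9*d) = (d - 3)*(d - 1)*(d^2 + 3*d) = d*(d - 3)*(d - 1)*(d + 3)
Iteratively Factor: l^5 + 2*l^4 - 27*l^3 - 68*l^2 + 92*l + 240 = (l + 2)*(l^4 - 27*l^2 - 14*l + 120) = (l + 2)*(l + 3)*(l^3 - 3*l^2 - 18*l + 40) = (l + 2)*(l + 3)*(l + 4)*(l^2 - 7*l + 10) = (l - 2)*(l + 2)*(l + 3)*(l + 4)*(l - 5)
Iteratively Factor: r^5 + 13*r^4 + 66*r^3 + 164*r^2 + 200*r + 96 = (r + 4)*(r^4 + 9*r^3 + 30*r^2 + 44*r + 24) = (r + 2)*(r + 4)*(r^3 + 7*r^2 + 16*r + 12) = (r + 2)*(r + 3)*(r + 4)*(r^2 + 4*r + 4) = (r + 2)^2*(r + 3)*(r + 4)*(r + 2)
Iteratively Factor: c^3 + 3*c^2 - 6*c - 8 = (c + 1)*(c^2 + 2*c - 8) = (c + 1)*(c + 4)*(c - 2)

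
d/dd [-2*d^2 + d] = 1 - 4*d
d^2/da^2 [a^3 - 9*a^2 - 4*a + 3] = 6*a - 18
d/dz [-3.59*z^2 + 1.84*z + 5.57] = 1.84 - 7.18*z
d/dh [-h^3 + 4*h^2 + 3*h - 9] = -3*h^2 + 8*h + 3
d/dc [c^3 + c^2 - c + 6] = 3*c^2 + 2*c - 1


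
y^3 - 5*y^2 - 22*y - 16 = (y - 8)*(y + 1)*(y + 2)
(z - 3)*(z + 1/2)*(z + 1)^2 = z^4 - z^3/2 - 11*z^2/2 - 11*z/2 - 3/2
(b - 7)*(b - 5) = b^2 - 12*b + 35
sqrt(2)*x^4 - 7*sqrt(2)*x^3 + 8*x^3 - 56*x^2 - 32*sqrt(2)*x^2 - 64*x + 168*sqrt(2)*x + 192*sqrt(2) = (x - 8)*(x - 2*sqrt(2))*(x + 6*sqrt(2))*(sqrt(2)*x + sqrt(2))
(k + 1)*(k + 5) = k^2 + 6*k + 5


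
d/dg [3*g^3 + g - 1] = 9*g^2 + 1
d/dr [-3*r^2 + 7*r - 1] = 7 - 6*r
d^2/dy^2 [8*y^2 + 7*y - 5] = 16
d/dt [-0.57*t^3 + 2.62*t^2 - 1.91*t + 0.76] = -1.71*t^2 + 5.24*t - 1.91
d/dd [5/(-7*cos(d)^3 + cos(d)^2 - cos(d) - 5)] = 5*(-21*cos(d)^2 + 2*cos(d) - 1)*sin(d)/(7*cos(d)^3 - cos(d)^2 + cos(d) + 5)^2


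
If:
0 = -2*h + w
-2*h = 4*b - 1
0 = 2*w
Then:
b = 1/4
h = 0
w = 0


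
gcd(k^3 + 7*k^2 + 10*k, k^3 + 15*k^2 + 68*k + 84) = k + 2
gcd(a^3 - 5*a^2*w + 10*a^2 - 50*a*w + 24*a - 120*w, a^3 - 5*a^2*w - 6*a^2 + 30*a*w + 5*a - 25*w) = -a + 5*w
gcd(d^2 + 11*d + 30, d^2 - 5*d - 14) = 1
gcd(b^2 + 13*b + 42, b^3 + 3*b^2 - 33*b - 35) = b + 7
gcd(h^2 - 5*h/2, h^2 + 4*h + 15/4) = 1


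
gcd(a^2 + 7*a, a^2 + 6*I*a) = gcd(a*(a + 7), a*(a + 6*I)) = a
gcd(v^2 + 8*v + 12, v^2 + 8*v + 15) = 1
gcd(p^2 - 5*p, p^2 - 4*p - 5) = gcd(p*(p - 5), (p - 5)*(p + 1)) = p - 5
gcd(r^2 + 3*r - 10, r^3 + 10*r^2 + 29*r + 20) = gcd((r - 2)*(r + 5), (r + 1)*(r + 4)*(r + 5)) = r + 5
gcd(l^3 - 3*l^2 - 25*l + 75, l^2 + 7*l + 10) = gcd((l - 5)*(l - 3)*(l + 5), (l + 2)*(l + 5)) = l + 5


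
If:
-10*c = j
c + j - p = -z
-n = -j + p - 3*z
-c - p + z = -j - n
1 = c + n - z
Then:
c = 2/3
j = -20/3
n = 4/3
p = -5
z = 1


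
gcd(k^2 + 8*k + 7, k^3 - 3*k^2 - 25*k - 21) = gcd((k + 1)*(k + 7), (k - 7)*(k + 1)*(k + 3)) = k + 1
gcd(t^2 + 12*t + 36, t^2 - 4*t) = 1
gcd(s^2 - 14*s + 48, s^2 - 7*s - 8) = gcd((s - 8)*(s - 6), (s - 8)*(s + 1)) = s - 8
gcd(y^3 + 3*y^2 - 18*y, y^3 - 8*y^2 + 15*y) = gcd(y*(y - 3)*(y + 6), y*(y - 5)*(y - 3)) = y^2 - 3*y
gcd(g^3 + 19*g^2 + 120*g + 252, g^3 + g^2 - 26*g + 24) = g + 6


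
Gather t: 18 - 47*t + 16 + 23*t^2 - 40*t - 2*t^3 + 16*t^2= -2*t^3 + 39*t^2 - 87*t + 34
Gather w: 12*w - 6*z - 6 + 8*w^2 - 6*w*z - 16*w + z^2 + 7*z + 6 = 8*w^2 + w*(-6*z - 4) + z^2 + z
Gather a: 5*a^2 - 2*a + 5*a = 5*a^2 + 3*a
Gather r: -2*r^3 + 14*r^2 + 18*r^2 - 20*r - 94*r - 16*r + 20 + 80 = -2*r^3 + 32*r^2 - 130*r + 100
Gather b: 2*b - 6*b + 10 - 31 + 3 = -4*b - 18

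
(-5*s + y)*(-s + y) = 5*s^2 - 6*s*y + y^2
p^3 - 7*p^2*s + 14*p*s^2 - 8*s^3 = (p - 4*s)*(p - 2*s)*(p - s)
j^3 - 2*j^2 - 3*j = j*(j - 3)*(j + 1)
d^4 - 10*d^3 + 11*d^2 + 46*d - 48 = (d - 8)*(d - 3)*(d - 1)*(d + 2)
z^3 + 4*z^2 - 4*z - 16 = (z - 2)*(z + 2)*(z + 4)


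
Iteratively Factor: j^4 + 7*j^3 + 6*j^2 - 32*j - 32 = (j + 4)*(j^3 + 3*j^2 - 6*j - 8) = (j + 1)*(j + 4)*(j^2 + 2*j - 8) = (j + 1)*(j + 4)^2*(j - 2)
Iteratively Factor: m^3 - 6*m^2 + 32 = (m - 4)*(m^2 - 2*m - 8) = (m - 4)*(m + 2)*(m - 4)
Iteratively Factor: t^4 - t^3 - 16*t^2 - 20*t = (t + 2)*(t^3 - 3*t^2 - 10*t) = (t + 2)^2*(t^2 - 5*t) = t*(t + 2)^2*(t - 5)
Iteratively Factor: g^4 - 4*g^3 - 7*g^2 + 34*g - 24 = (g - 1)*(g^3 - 3*g^2 - 10*g + 24) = (g - 1)*(g + 3)*(g^2 - 6*g + 8) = (g - 4)*(g - 1)*(g + 3)*(g - 2)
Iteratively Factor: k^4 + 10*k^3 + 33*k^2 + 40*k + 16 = (k + 4)*(k^3 + 6*k^2 + 9*k + 4) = (k + 1)*(k + 4)*(k^2 + 5*k + 4) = (k + 1)^2*(k + 4)*(k + 4)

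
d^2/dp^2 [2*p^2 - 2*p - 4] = 4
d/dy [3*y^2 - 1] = 6*y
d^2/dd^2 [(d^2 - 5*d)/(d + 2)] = 28/(d^3 + 6*d^2 + 12*d + 8)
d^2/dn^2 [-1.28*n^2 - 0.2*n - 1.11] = -2.56000000000000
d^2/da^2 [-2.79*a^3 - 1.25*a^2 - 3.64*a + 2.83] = -16.74*a - 2.5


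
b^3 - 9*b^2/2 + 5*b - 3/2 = (b - 3)*(b - 1)*(b - 1/2)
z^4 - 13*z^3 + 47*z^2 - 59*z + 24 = (z - 8)*(z - 3)*(z - 1)^2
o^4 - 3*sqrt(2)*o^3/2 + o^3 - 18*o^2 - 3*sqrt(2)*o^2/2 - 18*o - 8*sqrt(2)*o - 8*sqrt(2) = (o + 1)*(o - 4*sqrt(2))*(o + sqrt(2)/2)*(o + 2*sqrt(2))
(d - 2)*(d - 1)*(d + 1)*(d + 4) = d^4 + 2*d^3 - 9*d^2 - 2*d + 8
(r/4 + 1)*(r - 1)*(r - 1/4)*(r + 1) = r^4/4 + 15*r^3/16 - r^2/2 - 15*r/16 + 1/4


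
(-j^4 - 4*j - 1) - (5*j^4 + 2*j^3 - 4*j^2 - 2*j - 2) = -6*j^4 - 2*j^3 + 4*j^2 - 2*j + 1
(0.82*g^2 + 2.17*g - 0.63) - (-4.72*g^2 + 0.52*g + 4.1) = 5.54*g^2 + 1.65*g - 4.73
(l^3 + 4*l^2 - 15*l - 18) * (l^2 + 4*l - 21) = l^5 + 8*l^4 - 20*l^3 - 162*l^2 + 243*l + 378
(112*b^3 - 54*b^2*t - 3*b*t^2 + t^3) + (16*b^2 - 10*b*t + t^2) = 112*b^3 - 54*b^2*t + 16*b^2 - 3*b*t^2 - 10*b*t + t^3 + t^2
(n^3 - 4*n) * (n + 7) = n^4 + 7*n^3 - 4*n^2 - 28*n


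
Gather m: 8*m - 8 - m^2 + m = -m^2 + 9*m - 8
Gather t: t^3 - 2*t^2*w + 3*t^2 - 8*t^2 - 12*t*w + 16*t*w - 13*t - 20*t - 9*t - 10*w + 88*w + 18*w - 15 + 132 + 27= t^3 + t^2*(-2*w - 5) + t*(4*w - 42) + 96*w + 144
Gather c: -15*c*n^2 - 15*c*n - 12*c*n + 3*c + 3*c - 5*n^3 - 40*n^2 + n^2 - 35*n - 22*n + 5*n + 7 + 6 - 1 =c*(-15*n^2 - 27*n + 6) - 5*n^3 - 39*n^2 - 52*n + 12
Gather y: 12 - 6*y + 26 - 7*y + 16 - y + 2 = 56 - 14*y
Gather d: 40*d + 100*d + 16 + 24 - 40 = 140*d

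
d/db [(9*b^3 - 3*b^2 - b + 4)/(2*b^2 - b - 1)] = (18*b^4 - 18*b^3 - 22*b^2 - 10*b + 5)/(4*b^4 - 4*b^3 - 3*b^2 + 2*b + 1)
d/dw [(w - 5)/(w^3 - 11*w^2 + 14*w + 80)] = 2*(3 - w)/(w^4 - 12*w^3 + 4*w^2 + 192*w + 256)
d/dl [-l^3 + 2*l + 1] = 2 - 3*l^2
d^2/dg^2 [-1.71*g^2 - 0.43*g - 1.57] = -3.42000000000000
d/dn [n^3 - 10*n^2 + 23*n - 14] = 3*n^2 - 20*n + 23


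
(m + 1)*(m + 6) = m^2 + 7*m + 6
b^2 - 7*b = b*(b - 7)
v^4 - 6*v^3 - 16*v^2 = v^2*(v - 8)*(v + 2)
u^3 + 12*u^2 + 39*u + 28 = (u + 1)*(u + 4)*(u + 7)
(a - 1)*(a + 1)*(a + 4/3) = a^3 + 4*a^2/3 - a - 4/3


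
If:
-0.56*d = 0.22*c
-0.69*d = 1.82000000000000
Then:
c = 6.71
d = -2.64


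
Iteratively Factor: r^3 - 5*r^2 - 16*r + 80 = (r + 4)*(r^2 - 9*r + 20) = (r - 5)*(r + 4)*(r - 4)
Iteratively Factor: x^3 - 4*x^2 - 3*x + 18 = (x - 3)*(x^2 - x - 6) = (x - 3)*(x + 2)*(x - 3)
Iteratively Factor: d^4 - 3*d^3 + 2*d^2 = (d - 2)*(d^3 - d^2) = d*(d - 2)*(d^2 - d) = d^2*(d - 2)*(d - 1)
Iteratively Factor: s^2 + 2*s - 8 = (s - 2)*(s + 4)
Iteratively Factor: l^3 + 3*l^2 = (l + 3)*(l^2) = l*(l + 3)*(l)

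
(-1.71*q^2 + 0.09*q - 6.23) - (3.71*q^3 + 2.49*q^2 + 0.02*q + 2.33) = -3.71*q^3 - 4.2*q^2 + 0.07*q - 8.56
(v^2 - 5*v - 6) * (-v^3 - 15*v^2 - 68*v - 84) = -v^5 - 10*v^4 + 13*v^3 + 346*v^2 + 828*v + 504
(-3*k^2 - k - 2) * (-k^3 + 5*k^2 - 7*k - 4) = 3*k^5 - 14*k^4 + 18*k^3 + 9*k^2 + 18*k + 8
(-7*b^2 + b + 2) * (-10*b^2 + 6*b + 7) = 70*b^4 - 52*b^3 - 63*b^2 + 19*b + 14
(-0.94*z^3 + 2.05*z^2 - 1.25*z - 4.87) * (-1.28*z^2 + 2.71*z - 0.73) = 1.2032*z^5 - 5.1714*z^4 + 7.8417*z^3 + 1.3496*z^2 - 12.2852*z + 3.5551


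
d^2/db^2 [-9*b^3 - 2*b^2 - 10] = -54*b - 4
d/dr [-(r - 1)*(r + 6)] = -2*r - 5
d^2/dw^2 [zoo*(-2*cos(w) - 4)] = zoo*cos(w)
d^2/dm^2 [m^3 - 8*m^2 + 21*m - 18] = 6*m - 16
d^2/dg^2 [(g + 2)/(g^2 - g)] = 2*(g^3 + 6*g^2 - 6*g + 2)/(g^3*(g^3 - 3*g^2 + 3*g - 1))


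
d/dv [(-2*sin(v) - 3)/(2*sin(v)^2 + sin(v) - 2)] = (4*sin(v)^2 + 12*sin(v) + 7)*cos(v)/(sin(v) - cos(2*v) - 1)^2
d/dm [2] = 0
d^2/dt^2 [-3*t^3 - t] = -18*t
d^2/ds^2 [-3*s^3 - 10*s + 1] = -18*s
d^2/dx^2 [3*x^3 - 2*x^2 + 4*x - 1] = 18*x - 4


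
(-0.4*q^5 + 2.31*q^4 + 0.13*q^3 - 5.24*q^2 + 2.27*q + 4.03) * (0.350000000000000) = -0.14*q^5 + 0.8085*q^4 + 0.0455*q^3 - 1.834*q^2 + 0.7945*q + 1.4105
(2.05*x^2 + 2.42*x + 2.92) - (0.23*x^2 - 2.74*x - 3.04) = 1.82*x^2 + 5.16*x + 5.96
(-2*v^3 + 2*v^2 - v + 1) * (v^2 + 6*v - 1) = -2*v^5 - 10*v^4 + 13*v^3 - 7*v^2 + 7*v - 1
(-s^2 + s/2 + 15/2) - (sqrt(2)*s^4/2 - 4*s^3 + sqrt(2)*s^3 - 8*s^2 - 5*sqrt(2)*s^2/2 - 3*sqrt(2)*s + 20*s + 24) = -sqrt(2)*s^4/2 - sqrt(2)*s^3 + 4*s^3 + 5*sqrt(2)*s^2/2 + 7*s^2 - 39*s/2 + 3*sqrt(2)*s - 33/2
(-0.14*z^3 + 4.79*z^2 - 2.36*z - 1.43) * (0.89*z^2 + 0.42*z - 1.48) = -0.1246*z^5 + 4.2043*z^4 + 0.1186*z^3 - 9.3531*z^2 + 2.8922*z + 2.1164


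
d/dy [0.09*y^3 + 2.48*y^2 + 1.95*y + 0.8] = 0.27*y^2 + 4.96*y + 1.95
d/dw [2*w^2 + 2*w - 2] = 4*w + 2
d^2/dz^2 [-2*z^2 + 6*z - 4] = -4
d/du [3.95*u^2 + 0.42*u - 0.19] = 7.9*u + 0.42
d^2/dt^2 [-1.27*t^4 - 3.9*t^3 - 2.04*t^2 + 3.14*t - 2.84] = -15.24*t^2 - 23.4*t - 4.08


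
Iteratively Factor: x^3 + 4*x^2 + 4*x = (x)*(x^2 + 4*x + 4) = x*(x + 2)*(x + 2)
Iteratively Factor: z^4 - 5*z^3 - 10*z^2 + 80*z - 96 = (z - 3)*(z^3 - 2*z^2 - 16*z + 32) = (z - 3)*(z - 2)*(z^2 - 16) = (z - 3)*(z - 2)*(z + 4)*(z - 4)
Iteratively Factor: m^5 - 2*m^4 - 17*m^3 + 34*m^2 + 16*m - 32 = (m - 2)*(m^4 - 17*m^2 + 16) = (m - 2)*(m + 4)*(m^3 - 4*m^2 - m + 4) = (m - 2)*(m + 1)*(m + 4)*(m^2 - 5*m + 4) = (m - 4)*(m - 2)*(m + 1)*(m + 4)*(m - 1)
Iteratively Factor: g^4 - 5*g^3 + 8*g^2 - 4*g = (g - 2)*(g^3 - 3*g^2 + 2*g) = (g - 2)*(g - 1)*(g^2 - 2*g) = (g - 2)^2*(g - 1)*(g)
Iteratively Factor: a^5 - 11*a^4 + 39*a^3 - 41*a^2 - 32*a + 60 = (a - 5)*(a^4 - 6*a^3 + 9*a^2 + 4*a - 12) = (a - 5)*(a - 2)*(a^3 - 4*a^2 + a + 6) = (a - 5)*(a - 2)^2*(a^2 - 2*a - 3) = (a - 5)*(a - 2)^2*(a + 1)*(a - 3)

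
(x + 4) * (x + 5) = x^2 + 9*x + 20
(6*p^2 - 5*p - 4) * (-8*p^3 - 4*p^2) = -48*p^5 + 16*p^4 + 52*p^3 + 16*p^2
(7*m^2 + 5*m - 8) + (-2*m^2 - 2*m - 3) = 5*m^2 + 3*m - 11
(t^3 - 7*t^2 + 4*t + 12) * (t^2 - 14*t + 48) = t^5 - 21*t^4 + 150*t^3 - 380*t^2 + 24*t + 576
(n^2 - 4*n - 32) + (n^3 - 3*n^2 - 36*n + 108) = n^3 - 2*n^2 - 40*n + 76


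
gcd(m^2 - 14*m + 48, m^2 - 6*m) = m - 6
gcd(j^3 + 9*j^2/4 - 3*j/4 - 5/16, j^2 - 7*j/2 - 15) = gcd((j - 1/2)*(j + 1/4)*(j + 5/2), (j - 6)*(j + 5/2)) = j + 5/2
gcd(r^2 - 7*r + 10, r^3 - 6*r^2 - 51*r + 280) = r - 5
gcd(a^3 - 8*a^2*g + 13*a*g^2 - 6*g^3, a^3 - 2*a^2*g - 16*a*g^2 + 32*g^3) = 1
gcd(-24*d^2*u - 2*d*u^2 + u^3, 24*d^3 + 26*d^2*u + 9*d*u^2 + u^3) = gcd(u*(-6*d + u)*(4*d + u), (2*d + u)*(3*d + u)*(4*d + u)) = 4*d + u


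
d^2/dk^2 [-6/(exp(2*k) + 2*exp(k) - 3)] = 12*(-4*(exp(k) + 1)^2*exp(k) + (2*exp(k) + 1)*(exp(2*k) + 2*exp(k) - 3))*exp(k)/(exp(2*k) + 2*exp(k) - 3)^3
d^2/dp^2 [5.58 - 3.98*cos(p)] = 3.98*cos(p)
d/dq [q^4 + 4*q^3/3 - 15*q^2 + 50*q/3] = 4*q^3 + 4*q^2 - 30*q + 50/3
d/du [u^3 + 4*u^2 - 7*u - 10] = 3*u^2 + 8*u - 7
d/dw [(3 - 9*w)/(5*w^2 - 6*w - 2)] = 3*(15*w^2 - 10*w + 12)/(25*w^4 - 60*w^3 + 16*w^2 + 24*w + 4)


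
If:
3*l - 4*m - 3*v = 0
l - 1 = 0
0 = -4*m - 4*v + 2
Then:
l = 1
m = 3/2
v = -1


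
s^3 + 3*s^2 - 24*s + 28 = (s - 2)^2*(s + 7)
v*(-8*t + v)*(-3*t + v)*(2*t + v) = 48*t^3*v + 2*t^2*v^2 - 9*t*v^3 + v^4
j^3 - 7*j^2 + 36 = (j - 6)*(j - 3)*(j + 2)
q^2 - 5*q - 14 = (q - 7)*(q + 2)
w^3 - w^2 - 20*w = w*(w - 5)*(w + 4)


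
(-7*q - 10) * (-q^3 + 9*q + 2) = 7*q^4 + 10*q^3 - 63*q^2 - 104*q - 20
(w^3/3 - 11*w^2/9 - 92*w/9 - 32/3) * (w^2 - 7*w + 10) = w^5/3 - 32*w^4/9 + 5*w^3/3 + 146*w^2/3 - 248*w/9 - 320/3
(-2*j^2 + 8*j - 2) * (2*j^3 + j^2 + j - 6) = -4*j^5 + 14*j^4 + 2*j^3 + 18*j^2 - 50*j + 12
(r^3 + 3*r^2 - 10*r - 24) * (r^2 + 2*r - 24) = r^5 + 5*r^4 - 28*r^3 - 116*r^2 + 192*r + 576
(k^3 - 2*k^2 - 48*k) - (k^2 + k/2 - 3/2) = k^3 - 3*k^2 - 97*k/2 + 3/2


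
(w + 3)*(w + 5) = w^2 + 8*w + 15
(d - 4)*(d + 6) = d^2 + 2*d - 24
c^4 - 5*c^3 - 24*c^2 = c^2*(c - 8)*(c + 3)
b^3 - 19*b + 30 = (b - 3)*(b - 2)*(b + 5)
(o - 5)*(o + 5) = o^2 - 25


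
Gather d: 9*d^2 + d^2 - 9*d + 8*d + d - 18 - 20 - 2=10*d^2 - 40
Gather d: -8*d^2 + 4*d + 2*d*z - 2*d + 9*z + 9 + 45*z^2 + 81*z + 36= -8*d^2 + d*(2*z + 2) + 45*z^2 + 90*z + 45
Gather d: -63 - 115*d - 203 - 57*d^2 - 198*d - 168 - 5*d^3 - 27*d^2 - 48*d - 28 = -5*d^3 - 84*d^2 - 361*d - 462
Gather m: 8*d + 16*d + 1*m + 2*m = 24*d + 3*m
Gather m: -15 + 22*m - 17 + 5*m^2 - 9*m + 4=5*m^2 + 13*m - 28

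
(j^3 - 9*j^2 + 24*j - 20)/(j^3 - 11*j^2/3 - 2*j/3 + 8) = 3*(j^2 - 7*j + 10)/(3*j^2 - 5*j - 12)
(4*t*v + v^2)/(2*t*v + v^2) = (4*t + v)/(2*t + v)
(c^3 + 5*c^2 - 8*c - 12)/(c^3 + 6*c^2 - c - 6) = (c - 2)/(c - 1)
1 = 1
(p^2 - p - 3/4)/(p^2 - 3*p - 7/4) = (2*p - 3)/(2*p - 7)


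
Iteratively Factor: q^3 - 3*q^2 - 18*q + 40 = (q - 2)*(q^2 - q - 20) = (q - 5)*(q - 2)*(q + 4)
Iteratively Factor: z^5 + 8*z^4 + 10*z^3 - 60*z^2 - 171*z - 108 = (z + 3)*(z^4 + 5*z^3 - 5*z^2 - 45*z - 36) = (z + 3)^2*(z^3 + 2*z^2 - 11*z - 12) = (z + 1)*(z + 3)^2*(z^2 + z - 12) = (z + 1)*(z + 3)^2*(z + 4)*(z - 3)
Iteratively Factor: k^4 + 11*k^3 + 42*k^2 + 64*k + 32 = (k + 4)*(k^3 + 7*k^2 + 14*k + 8) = (k + 2)*(k + 4)*(k^2 + 5*k + 4) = (k + 2)*(k + 4)^2*(k + 1)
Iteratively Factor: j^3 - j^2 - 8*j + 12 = (j - 2)*(j^2 + j - 6) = (j - 2)^2*(j + 3)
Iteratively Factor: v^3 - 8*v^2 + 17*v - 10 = (v - 1)*(v^2 - 7*v + 10) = (v - 5)*(v - 1)*(v - 2)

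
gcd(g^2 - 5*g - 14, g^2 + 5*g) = 1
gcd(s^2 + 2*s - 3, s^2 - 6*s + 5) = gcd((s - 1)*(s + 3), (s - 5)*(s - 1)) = s - 1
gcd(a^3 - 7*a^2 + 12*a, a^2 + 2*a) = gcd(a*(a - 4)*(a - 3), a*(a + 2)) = a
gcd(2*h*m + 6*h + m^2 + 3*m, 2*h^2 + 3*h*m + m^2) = 2*h + m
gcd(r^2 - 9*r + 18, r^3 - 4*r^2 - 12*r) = r - 6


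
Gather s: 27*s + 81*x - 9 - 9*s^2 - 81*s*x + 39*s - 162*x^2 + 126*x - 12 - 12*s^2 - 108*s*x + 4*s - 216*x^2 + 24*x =-21*s^2 + s*(70 - 189*x) - 378*x^2 + 231*x - 21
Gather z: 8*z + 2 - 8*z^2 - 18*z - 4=-8*z^2 - 10*z - 2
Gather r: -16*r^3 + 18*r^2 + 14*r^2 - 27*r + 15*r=-16*r^3 + 32*r^2 - 12*r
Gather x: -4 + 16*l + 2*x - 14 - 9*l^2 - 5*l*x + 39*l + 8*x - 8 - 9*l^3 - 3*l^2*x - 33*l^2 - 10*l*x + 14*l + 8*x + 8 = -9*l^3 - 42*l^2 + 69*l + x*(-3*l^2 - 15*l + 18) - 18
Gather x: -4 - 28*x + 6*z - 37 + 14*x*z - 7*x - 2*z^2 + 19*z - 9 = x*(14*z - 35) - 2*z^2 + 25*z - 50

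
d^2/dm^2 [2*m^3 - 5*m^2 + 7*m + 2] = 12*m - 10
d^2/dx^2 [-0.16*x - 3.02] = 0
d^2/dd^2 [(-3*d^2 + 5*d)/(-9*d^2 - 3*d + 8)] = 36*(-27*d^3 + 36*d^2 - 60*d + 4)/(729*d^6 + 729*d^5 - 1701*d^4 - 1269*d^3 + 1512*d^2 + 576*d - 512)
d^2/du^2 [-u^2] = -2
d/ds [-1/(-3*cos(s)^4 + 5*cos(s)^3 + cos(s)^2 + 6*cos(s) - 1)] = (12*cos(s)^3 - 15*cos(s)^2 - 2*cos(s) - 6)*sin(s)/(-3*cos(s)^4 + 5*cos(s)^3 + cos(s)^2 + 6*cos(s) - 1)^2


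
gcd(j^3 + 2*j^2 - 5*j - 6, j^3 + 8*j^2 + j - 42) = j^2 + j - 6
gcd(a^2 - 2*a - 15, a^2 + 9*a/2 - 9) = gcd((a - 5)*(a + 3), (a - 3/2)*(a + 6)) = 1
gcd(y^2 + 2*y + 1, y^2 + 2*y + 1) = y^2 + 2*y + 1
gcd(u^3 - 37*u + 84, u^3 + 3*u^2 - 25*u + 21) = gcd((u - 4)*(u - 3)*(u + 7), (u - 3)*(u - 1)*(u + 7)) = u^2 + 4*u - 21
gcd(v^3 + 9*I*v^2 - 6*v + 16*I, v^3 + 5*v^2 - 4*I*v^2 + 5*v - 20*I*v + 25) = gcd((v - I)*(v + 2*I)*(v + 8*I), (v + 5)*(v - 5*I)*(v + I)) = 1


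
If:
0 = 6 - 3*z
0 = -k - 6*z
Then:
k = -12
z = 2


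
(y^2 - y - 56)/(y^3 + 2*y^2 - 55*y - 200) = (y + 7)/(y^2 + 10*y + 25)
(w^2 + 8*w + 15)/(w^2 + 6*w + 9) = (w + 5)/(w + 3)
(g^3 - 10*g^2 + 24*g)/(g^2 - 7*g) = (g^2 - 10*g + 24)/(g - 7)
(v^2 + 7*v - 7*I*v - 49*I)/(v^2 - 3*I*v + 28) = (v + 7)/(v + 4*I)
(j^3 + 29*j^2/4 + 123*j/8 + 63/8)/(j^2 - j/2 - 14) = (4*j^2 + 15*j + 9)/(4*(j - 4))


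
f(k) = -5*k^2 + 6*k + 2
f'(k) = 6 - 10*k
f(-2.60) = -47.40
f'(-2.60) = 32.00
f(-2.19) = -35.12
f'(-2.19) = 27.90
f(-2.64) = -48.69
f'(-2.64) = 32.40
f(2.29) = -10.48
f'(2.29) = -16.90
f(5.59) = -120.70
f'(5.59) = -49.90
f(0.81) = 3.58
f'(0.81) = -2.10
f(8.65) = -320.21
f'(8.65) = -80.50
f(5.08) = -96.55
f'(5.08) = -44.80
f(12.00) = -646.00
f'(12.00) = -114.00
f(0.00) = 2.00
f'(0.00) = 6.00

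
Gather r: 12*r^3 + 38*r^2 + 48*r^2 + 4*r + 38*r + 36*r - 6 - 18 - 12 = 12*r^3 + 86*r^2 + 78*r - 36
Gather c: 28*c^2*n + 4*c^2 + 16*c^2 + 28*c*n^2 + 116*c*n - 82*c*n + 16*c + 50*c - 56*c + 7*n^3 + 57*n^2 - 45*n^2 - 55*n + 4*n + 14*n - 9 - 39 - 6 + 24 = c^2*(28*n + 20) + c*(28*n^2 + 34*n + 10) + 7*n^3 + 12*n^2 - 37*n - 30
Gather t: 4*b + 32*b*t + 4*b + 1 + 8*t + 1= 8*b + t*(32*b + 8) + 2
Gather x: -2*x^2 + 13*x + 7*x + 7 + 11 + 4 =-2*x^2 + 20*x + 22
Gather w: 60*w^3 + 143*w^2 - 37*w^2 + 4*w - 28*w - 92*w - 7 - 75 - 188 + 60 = 60*w^3 + 106*w^2 - 116*w - 210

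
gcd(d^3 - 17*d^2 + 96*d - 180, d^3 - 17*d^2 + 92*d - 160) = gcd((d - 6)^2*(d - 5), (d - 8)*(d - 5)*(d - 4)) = d - 5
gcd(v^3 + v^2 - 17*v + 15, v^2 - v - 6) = v - 3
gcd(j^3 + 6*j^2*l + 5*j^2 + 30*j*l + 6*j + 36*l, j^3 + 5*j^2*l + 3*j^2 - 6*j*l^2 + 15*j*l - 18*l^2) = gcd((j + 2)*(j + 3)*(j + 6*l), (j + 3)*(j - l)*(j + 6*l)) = j^2 + 6*j*l + 3*j + 18*l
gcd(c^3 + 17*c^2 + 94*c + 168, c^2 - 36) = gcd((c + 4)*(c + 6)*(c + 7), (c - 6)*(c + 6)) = c + 6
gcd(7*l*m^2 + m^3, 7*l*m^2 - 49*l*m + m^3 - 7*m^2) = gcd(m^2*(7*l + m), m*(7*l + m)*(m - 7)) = 7*l*m + m^2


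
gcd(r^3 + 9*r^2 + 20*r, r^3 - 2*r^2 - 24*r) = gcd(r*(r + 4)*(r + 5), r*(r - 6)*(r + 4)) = r^2 + 4*r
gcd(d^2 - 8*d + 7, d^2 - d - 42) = d - 7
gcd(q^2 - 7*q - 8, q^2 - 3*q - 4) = q + 1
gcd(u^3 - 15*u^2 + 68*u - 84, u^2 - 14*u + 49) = u - 7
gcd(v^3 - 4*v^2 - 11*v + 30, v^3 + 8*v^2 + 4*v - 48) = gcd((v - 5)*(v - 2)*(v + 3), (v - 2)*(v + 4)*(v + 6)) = v - 2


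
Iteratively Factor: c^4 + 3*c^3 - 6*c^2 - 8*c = (c)*(c^3 + 3*c^2 - 6*c - 8) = c*(c - 2)*(c^2 + 5*c + 4) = c*(c - 2)*(c + 4)*(c + 1)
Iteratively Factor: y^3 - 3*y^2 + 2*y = (y - 1)*(y^2 - 2*y) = y*(y - 1)*(y - 2)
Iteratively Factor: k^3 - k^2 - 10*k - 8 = (k + 2)*(k^2 - 3*k - 4) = (k - 4)*(k + 2)*(k + 1)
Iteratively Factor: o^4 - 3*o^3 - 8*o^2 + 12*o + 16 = (o + 1)*(o^3 - 4*o^2 - 4*o + 16) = (o + 1)*(o + 2)*(o^2 - 6*o + 8) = (o - 2)*(o + 1)*(o + 2)*(o - 4)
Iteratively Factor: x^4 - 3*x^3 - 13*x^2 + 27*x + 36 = (x + 3)*(x^3 - 6*x^2 + 5*x + 12) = (x - 3)*(x + 3)*(x^2 - 3*x - 4) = (x - 3)*(x + 1)*(x + 3)*(x - 4)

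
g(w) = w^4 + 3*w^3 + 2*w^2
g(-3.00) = 18.00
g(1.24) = 11.16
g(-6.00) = 720.00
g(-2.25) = 1.58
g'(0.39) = 3.17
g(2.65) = 119.19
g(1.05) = 6.89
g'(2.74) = 160.81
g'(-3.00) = -39.00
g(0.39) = 0.51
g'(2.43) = 120.26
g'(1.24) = 26.42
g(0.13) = 0.04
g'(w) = 4*w^3 + 9*w^2 + 4*w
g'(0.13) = 0.68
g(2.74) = 133.09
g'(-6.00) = -564.00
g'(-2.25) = -9.00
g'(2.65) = 148.24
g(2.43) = 89.72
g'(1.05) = 18.75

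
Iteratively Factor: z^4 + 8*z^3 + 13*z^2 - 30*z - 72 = (z - 2)*(z^3 + 10*z^2 + 33*z + 36) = (z - 2)*(z + 4)*(z^2 + 6*z + 9) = (z - 2)*(z + 3)*(z + 4)*(z + 3)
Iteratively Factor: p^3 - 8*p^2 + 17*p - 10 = (p - 5)*(p^2 - 3*p + 2) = (p - 5)*(p - 2)*(p - 1)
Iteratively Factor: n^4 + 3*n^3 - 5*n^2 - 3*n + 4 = (n + 1)*(n^3 + 2*n^2 - 7*n + 4) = (n - 1)*(n + 1)*(n^2 + 3*n - 4) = (n - 1)^2*(n + 1)*(n + 4)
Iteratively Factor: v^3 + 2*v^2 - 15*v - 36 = (v + 3)*(v^2 - v - 12) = (v + 3)^2*(v - 4)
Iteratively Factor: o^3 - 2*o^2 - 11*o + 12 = (o - 1)*(o^2 - o - 12) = (o - 1)*(o + 3)*(o - 4)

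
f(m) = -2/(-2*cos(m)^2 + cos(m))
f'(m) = -2*(-4*sin(m)*cos(m) + sin(m))/(-2*cos(m)^2 + cos(m))^2 = 2*(-sin(m)/cos(m)^2 + 4*tan(m))/(2*cos(m) - 1)^2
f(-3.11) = 0.67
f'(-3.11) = 0.04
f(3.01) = 0.68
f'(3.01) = -0.15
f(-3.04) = 0.67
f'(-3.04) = 0.11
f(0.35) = 2.42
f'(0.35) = 2.78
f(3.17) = 0.67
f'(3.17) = 0.03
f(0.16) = 2.08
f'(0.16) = 1.02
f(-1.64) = 25.41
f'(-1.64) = 411.12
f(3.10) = 0.67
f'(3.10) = -0.05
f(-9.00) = 0.78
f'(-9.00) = 0.58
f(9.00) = 0.78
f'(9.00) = -0.58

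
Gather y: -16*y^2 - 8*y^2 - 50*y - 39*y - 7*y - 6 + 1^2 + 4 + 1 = -24*y^2 - 96*y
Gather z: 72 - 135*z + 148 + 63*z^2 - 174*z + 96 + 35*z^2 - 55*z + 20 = 98*z^2 - 364*z + 336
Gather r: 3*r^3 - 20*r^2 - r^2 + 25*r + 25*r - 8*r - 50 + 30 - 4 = 3*r^3 - 21*r^2 + 42*r - 24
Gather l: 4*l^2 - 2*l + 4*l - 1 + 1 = 4*l^2 + 2*l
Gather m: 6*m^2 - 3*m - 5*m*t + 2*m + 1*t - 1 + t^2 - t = 6*m^2 + m*(-5*t - 1) + t^2 - 1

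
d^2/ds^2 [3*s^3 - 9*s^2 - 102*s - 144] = 18*s - 18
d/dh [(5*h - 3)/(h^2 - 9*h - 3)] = (-5*h^2 + 6*h - 42)/(h^4 - 18*h^3 + 75*h^2 + 54*h + 9)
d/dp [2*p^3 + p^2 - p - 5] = 6*p^2 + 2*p - 1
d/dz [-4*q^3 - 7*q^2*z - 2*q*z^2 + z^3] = -7*q^2 - 4*q*z + 3*z^2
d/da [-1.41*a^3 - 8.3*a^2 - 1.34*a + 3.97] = -4.23*a^2 - 16.6*a - 1.34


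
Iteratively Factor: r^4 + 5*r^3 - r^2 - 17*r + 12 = (r - 1)*(r^3 + 6*r^2 + 5*r - 12) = (r - 1)*(r + 3)*(r^2 + 3*r - 4) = (r - 1)*(r + 3)*(r + 4)*(r - 1)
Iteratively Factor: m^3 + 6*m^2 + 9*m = (m)*(m^2 + 6*m + 9) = m*(m + 3)*(m + 3)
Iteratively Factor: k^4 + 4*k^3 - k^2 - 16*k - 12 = (k + 2)*(k^3 + 2*k^2 - 5*k - 6) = (k + 1)*(k + 2)*(k^2 + k - 6) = (k - 2)*(k + 1)*(k + 2)*(k + 3)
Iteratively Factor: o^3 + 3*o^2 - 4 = (o + 2)*(o^2 + o - 2) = (o + 2)^2*(o - 1)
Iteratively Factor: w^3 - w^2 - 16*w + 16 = (w - 4)*(w^2 + 3*w - 4) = (w - 4)*(w + 4)*(w - 1)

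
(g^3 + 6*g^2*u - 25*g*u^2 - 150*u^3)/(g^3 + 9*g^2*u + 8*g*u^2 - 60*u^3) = (-g + 5*u)/(-g + 2*u)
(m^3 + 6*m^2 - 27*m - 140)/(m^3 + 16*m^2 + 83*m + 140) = (m - 5)/(m + 5)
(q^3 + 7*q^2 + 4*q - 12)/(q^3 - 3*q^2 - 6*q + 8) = (q + 6)/(q - 4)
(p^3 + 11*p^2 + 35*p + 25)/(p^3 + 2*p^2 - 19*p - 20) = (p + 5)/(p - 4)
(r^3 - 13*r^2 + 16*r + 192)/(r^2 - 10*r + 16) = (r^2 - 5*r - 24)/(r - 2)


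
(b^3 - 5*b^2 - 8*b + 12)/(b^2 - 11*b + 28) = (b^3 - 5*b^2 - 8*b + 12)/(b^2 - 11*b + 28)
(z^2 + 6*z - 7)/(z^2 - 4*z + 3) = (z + 7)/(z - 3)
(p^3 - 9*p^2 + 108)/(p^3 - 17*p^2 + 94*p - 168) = (p^2 - 3*p - 18)/(p^2 - 11*p + 28)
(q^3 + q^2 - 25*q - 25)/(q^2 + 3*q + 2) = (q^2 - 25)/(q + 2)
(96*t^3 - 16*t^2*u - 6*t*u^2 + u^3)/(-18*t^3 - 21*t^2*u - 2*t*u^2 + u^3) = (-16*t^2 + u^2)/(3*t^2 + 4*t*u + u^2)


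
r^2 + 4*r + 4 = (r + 2)^2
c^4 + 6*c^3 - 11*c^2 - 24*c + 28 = (c - 2)*(c - 1)*(c + 2)*(c + 7)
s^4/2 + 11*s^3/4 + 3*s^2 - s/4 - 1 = (s/2 + 1/2)*(s - 1/2)*(s + 1)*(s + 4)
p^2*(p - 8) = p^3 - 8*p^2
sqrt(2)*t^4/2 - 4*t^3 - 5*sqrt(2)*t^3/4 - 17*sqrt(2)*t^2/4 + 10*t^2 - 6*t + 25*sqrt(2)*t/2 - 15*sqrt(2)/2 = (t - 3/2)*(t - 1)*(t - 5*sqrt(2))*(sqrt(2)*t/2 + 1)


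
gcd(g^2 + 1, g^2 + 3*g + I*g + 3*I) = g + I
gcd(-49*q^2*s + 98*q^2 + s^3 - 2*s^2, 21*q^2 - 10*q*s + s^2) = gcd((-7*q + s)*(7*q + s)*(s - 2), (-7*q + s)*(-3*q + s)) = 7*q - s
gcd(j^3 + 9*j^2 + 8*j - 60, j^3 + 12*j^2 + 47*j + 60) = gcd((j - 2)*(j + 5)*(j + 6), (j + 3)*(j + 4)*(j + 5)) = j + 5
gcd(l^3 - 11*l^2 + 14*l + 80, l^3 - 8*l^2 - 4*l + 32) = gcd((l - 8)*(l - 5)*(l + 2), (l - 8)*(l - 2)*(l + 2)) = l^2 - 6*l - 16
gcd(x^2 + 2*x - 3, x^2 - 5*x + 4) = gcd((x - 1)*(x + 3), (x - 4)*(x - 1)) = x - 1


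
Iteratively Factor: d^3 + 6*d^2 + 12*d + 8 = (d + 2)*(d^2 + 4*d + 4) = (d + 2)^2*(d + 2)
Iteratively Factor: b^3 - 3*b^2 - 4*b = (b - 4)*(b^2 + b) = b*(b - 4)*(b + 1)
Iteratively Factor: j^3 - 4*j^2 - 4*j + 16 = (j + 2)*(j^2 - 6*j + 8) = (j - 4)*(j + 2)*(j - 2)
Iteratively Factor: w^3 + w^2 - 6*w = (w - 2)*(w^2 + 3*w) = (w - 2)*(w + 3)*(w)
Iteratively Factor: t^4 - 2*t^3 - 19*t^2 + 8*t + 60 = (t + 2)*(t^3 - 4*t^2 - 11*t + 30) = (t - 2)*(t + 2)*(t^2 - 2*t - 15) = (t - 2)*(t + 2)*(t + 3)*(t - 5)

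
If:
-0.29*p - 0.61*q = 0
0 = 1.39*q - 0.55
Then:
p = -0.83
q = 0.40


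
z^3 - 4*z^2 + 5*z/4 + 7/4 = (z - 7/2)*(z - 1)*(z + 1/2)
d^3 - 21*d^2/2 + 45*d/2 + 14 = (d - 7)*(d - 4)*(d + 1/2)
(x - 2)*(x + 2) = x^2 - 4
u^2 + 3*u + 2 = (u + 1)*(u + 2)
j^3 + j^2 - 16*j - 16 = (j - 4)*(j + 1)*(j + 4)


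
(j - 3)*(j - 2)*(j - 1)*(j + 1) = j^4 - 5*j^3 + 5*j^2 + 5*j - 6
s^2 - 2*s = s*(s - 2)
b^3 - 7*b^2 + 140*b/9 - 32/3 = (b - 3)*(b - 8/3)*(b - 4/3)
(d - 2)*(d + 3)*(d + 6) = d^3 + 7*d^2 - 36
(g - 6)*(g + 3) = g^2 - 3*g - 18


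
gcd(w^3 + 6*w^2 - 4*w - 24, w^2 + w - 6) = w - 2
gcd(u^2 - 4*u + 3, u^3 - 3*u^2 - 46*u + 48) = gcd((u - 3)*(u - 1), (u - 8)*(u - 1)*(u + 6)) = u - 1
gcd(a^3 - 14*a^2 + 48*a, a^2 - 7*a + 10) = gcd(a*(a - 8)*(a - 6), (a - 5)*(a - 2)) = 1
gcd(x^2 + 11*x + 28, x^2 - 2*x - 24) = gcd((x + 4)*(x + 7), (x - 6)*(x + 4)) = x + 4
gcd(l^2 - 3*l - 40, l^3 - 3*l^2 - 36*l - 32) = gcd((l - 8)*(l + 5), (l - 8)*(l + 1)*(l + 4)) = l - 8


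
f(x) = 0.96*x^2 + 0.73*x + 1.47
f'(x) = 1.92*x + 0.73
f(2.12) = 7.33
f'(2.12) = 4.80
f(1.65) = 5.29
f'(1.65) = 3.90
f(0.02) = 1.48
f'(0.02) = 0.77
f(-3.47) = 10.50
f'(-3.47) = -5.93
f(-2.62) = 6.15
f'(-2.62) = -4.30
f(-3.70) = 11.91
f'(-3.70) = -6.37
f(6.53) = 47.17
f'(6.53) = 13.27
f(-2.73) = 6.63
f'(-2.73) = -4.51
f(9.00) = 85.80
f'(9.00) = 18.01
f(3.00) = 12.30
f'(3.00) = 6.49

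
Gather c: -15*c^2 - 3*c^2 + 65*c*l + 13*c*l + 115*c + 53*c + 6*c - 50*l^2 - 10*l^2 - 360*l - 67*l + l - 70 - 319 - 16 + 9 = -18*c^2 + c*(78*l + 174) - 60*l^2 - 426*l - 396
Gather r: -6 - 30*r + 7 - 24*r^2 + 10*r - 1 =-24*r^2 - 20*r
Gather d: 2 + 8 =10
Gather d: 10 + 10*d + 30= 10*d + 40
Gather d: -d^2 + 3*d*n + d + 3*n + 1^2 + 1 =-d^2 + d*(3*n + 1) + 3*n + 2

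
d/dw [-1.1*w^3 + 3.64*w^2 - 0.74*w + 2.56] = -3.3*w^2 + 7.28*w - 0.74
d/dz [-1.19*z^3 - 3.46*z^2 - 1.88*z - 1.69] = -3.57*z^2 - 6.92*z - 1.88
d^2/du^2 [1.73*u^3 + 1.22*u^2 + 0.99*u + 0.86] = 10.38*u + 2.44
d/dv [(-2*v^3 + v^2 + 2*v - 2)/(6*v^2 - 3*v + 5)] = (-12*v^4 + 12*v^3 - 45*v^2 + 34*v + 4)/(36*v^4 - 36*v^3 + 69*v^2 - 30*v + 25)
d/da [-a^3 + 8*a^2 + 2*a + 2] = -3*a^2 + 16*a + 2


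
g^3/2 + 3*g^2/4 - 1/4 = (g/2 + 1/2)*(g - 1/2)*(g + 1)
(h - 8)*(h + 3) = h^2 - 5*h - 24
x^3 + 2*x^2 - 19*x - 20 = (x - 4)*(x + 1)*(x + 5)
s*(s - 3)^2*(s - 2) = s^4 - 8*s^3 + 21*s^2 - 18*s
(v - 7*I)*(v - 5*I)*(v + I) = v^3 - 11*I*v^2 - 23*v - 35*I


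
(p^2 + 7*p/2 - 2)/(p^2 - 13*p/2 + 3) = (p + 4)/(p - 6)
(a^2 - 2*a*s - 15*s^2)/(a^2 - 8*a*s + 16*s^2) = (a^2 - 2*a*s - 15*s^2)/(a^2 - 8*a*s + 16*s^2)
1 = 1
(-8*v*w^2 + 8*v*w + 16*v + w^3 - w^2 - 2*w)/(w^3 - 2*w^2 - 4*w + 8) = (-8*v*w - 8*v + w^2 + w)/(w^2 - 4)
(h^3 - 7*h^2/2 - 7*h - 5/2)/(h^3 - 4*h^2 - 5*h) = (h + 1/2)/h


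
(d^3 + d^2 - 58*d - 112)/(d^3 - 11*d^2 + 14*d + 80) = (d + 7)/(d - 5)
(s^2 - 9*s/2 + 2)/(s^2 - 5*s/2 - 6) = (2*s - 1)/(2*s + 3)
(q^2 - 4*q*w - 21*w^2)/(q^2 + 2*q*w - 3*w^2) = (q - 7*w)/(q - w)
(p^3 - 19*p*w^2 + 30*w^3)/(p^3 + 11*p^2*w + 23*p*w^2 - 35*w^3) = (p^2 - 5*p*w + 6*w^2)/(p^2 + 6*p*w - 7*w^2)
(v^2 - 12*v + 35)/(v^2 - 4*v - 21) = (v - 5)/(v + 3)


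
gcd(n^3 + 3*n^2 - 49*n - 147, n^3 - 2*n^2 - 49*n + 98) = n^2 - 49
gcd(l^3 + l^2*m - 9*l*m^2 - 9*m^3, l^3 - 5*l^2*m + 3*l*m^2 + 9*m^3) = l^2 - 2*l*m - 3*m^2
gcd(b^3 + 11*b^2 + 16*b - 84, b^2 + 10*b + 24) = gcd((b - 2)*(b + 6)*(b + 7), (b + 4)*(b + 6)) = b + 6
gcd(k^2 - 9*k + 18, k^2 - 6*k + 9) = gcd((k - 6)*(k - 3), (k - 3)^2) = k - 3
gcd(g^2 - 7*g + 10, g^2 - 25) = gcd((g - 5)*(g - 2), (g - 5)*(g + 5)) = g - 5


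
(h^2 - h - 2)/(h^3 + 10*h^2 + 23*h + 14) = (h - 2)/(h^2 + 9*h + 14)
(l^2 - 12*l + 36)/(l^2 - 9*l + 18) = (l - 6)/(l - 3)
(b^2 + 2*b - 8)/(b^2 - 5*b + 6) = (b + 4)/(b - 3)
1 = 1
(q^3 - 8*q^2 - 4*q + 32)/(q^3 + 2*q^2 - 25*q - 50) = (q^2 - 10*q + 16)/(q^2 - 25)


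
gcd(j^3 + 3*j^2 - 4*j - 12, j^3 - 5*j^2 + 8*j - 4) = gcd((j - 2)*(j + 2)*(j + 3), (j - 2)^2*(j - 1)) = j - 2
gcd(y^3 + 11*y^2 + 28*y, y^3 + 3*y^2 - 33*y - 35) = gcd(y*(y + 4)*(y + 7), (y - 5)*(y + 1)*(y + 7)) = y + 7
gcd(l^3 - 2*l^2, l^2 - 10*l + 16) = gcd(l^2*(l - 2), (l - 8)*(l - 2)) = l - 2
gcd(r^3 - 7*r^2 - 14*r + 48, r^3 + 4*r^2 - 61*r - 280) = r - 8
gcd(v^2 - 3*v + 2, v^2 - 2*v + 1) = v - 1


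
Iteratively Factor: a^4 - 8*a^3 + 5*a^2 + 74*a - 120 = (a - 2)*(a^3 - 6*a^2 - 7*a + 60) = (a - 2)*(a + 3)*(a^2 - 9*a + 20) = (a - 4)*(a - 2)*(a + 3)*(a - 5)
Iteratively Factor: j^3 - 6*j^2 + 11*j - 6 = (j - 1)*(j^2 - 5*j + 6) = (j - 3)*(j - 1)*(j - 2)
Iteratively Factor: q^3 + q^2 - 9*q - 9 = (q - 3)*(q^2 + 4*q + 3) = (q - 3)*(q + 1)*(q + 3)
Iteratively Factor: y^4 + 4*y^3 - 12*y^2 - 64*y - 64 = (y - 4)*(y^3 + 8*y^2 + 20*y + 16) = (y - 4)*(y + 2)*(y^2 + 6*y + 8) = (y - 4)*(y + 2)^2*(y + 4)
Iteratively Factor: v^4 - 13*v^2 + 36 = (v + 3)*(v^3 - 3*v^2 - 4*v + 12) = (v + 2)*(v + 3)*(v^2 - 5*v + 6) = (v - 2)*(v + 2)*(v + 3)*(v - 3)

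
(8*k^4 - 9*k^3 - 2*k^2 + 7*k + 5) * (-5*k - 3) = -40*k^5 + 21*k^4 + 37*k^3 - 29*k^2 - 46*k - 15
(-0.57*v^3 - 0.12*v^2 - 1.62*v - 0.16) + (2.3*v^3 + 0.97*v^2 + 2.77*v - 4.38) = 1.73*v^3 + 0.85*v^2 + 1.15*v - 4.54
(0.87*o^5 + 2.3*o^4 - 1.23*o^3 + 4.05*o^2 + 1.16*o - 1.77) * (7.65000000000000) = 6.6555*o^5 + 17.595*o^4 - 9.4095*o^3 + 30.9825*o^2 + 8.874*o - 13.5405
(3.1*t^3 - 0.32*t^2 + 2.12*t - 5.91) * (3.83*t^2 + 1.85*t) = 11.873*t^5 + 4.5094*t^4 + 7.5276*t^3 - 18.7133*t^2 - 10.9335*t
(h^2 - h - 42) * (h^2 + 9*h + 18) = h^4 + 8*h^3 - 33*h^2 - 396*h - 756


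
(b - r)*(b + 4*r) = b^2 + 3*b*r - 4*r^2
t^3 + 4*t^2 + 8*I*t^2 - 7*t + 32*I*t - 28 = (t + 4)*(t + I)*(t + 7*I)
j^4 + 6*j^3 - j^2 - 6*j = j*(j - 1)*(j + 1)*(j + 6)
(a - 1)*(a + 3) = a^2 + 2*a - 3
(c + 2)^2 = c^2 + 4*c + 4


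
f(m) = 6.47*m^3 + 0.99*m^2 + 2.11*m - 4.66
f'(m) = 19.41*m^2 + 1.98*m + 2.11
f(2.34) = 88.60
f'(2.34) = 113.02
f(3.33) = 252.26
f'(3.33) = 223.94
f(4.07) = 456.53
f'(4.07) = 331.69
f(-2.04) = -59.77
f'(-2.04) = 78.85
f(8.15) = 3580.79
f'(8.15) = 1307.51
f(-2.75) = -137.53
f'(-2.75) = 143.45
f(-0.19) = -5.07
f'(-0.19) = 2.43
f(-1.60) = -32.00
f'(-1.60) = 48.63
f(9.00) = 4811.15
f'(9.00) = 1592.14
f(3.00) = 185.27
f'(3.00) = 182.74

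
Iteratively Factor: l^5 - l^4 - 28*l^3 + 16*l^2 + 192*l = (l + 4)*(l^4 - 5*l^3 - 8*l^2 + 48*l) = (l - 4)*(l + 4)*(l^3 - l^2 - 12*l) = l*(l - 4)*(l + 4)*(l^2 - l - 12) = l*(l - 4)*(l + 3)*(l + 4)*(l - 4)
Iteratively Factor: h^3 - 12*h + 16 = (h - 2)*(h^2 + 2*h - 8) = (h - 2)*(h + 4)*(h - 2)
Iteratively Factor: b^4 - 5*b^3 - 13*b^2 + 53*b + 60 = (b + 1)*(b^3 - 6*b^2 - 7*b + 60) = (b - 5)*(b + 1)*(b^2 - b - 12) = (b - 5)*(b - 4)*(b + 1)*(b + 3)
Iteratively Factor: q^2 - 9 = (q + 3)*(q - 3)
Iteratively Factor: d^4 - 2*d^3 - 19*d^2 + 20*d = (d + 4)*(d^3 - 6*d^2 + 5*d) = d*(d + 4)*(d^2 - 6*d + 5) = d*(d - 1)*(d + 4)*(d - 5)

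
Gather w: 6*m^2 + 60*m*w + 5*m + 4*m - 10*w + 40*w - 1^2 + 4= 6*m^2 + 9*m + w*(60*m + 30) + 3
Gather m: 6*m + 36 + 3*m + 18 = 9*m + 54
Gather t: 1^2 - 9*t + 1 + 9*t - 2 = 0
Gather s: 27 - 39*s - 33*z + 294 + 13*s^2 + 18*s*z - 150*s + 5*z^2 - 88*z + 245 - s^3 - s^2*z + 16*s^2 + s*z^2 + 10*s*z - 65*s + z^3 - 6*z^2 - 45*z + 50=-s^3 + s^2*(29 - z) + s*(z^2 + 28*z - 254) + z^3 - z^2 - 166*z + 616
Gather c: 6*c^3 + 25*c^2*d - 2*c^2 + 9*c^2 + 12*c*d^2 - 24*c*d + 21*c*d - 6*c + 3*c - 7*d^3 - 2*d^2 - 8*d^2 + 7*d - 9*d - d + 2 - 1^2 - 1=6*c^3 + c^2*(25*d + 7) + c*(12*d^2 - 3*d - 3) - 7*d^3 - 10*d^2 - 3*d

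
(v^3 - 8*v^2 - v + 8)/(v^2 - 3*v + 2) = (v^2 - 7*v - 8)/(v - 2)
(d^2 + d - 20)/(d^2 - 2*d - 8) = (d + 5)/(d + 2)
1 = 1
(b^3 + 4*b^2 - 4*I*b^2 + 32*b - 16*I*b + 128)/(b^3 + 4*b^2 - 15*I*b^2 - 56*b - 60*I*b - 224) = (b + 4*I)/(b - 7*I)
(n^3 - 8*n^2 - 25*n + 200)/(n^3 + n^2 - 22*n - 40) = (n^2 - 3*n - 40)/(n^2 + 6*n + 8)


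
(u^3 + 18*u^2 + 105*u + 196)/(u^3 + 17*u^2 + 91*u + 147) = (u + 4)/(u + 3)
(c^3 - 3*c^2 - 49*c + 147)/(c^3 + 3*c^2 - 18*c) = (c^2 - 49)/(c*(c + 6))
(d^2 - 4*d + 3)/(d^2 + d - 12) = (d - 1)/(d + 4)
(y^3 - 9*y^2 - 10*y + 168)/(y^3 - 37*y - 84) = (y - 6)/(y + 3)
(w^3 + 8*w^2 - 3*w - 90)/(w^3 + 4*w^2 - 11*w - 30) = (w + 6)/(w + 2)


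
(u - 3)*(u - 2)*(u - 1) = u^3 - 6*u^2 + 11*u - 6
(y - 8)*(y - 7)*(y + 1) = y^3 - 14*y^2 + 41*y + 56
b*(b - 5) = b^2 - 5*b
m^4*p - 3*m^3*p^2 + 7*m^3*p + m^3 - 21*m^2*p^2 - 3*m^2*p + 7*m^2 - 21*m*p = m*(m + 7)*(m - 3*p)*(m*p + 1)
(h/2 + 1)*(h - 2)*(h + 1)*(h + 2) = h^4/2 + 3*h^3/2 - h^2 - 6*h - 4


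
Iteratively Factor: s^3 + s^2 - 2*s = (s - 1)*(s^2 + 2*s) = s*(s - 1)*(s + 2)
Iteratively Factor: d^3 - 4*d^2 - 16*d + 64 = (d - 4)*(d^2 - 16) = (d - 4)^2*(d + 4)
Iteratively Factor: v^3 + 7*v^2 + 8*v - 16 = (v + 4)*(v^2 + 3*v - 4) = (v + 4)^2*(v - 1)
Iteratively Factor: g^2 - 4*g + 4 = (g - 2)*(g - 2)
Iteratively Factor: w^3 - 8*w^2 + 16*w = (w)*(w^2 - 8*w + 16) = w*(w - 4)*(w - 4)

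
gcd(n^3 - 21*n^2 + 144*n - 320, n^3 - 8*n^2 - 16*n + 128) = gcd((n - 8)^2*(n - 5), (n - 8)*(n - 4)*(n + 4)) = n - 8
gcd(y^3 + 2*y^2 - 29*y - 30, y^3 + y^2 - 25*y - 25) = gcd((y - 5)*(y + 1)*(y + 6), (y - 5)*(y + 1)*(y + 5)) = y^2 - 4*y - 5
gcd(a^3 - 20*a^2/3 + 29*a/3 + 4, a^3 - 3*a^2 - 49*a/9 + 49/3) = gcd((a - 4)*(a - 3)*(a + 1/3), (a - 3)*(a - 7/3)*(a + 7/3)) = a - 3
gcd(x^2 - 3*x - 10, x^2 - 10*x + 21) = 1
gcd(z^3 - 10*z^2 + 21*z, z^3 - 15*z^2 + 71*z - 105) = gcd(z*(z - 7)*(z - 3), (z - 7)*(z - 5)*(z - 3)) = z^2 - 10*z + 21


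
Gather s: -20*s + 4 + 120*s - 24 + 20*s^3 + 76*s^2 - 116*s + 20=20*s^3 + 76*s^2 - 16*s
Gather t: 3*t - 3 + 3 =3*t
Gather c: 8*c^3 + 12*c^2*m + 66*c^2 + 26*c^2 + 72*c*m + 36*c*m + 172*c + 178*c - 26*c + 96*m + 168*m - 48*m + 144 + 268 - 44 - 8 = 8*c^3 + c^2*(12*m + 92) + c*(108*m + 324) + 216*m + 360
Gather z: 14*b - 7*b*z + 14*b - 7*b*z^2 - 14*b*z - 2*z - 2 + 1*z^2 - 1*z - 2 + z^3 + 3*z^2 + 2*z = 28*b + z^3 + z^2*(4 - 7*b) + z*(-21*b - 1) - 4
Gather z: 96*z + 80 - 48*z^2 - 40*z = -48*z^2 + 56*z + 80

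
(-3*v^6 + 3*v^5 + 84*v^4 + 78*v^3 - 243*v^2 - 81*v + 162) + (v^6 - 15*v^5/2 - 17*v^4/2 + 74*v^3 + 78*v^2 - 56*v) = -2*v^6 - 9*v^5/2 + 151*v^4/2 + 152*v^3 - 165*v^2 - 137*v + 162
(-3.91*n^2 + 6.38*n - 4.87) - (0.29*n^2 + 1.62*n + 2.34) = -4.2*n^2 + 4.76*n - 7.21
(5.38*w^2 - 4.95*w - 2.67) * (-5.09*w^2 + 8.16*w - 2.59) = -27.3842*w^4 + 69.0963*w^3 - 40.7359*w^2 - 8.9667*w + 6.9153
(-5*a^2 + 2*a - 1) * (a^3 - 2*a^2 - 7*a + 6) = -5*a^5 + 12*a^4 + 30*a^3 - 42*a^2 + 19*a - 6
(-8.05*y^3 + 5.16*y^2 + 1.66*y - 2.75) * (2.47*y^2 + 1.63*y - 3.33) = -19.8835*y^5 - 0.376300000000001*y^4 + 39.3175*y^3 - 21.2695*y^2 - 10.0103*y + 9.1575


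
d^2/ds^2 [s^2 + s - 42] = 2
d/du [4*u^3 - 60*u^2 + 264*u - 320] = 12*u^2 - 120*u + 264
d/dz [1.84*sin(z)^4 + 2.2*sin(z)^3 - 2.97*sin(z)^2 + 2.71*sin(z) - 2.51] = (7.36*sin(z)^3 + 6.6*sin(z)^2 - 5.94*sin(z) + 2.71)*cos(z)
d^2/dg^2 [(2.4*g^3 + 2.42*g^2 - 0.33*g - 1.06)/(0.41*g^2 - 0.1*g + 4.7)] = (-4.44089209850063e-16*g^5 + 8.88178419700125e-16*g^4 - 9.114106*g^3 - 35.817156*g^2 + 322.17222*g + 110.66944)/(0.068921*g^6 - 0.05043*g^5 + 2.38251*g^4 - 1.1572*g^3 + 27.3117*g^2 - 6.627*g + 103.823)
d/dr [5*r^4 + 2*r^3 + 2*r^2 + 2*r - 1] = 20*r^3 + 6*r^2 + 4*r + 2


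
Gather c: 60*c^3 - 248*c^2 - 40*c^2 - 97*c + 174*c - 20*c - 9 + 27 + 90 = 60*c^3 - 288*c^2 + 57*c + 108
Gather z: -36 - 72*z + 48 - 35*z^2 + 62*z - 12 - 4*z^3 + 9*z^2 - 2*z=-4*z^3 - 26*z^2 - 12*z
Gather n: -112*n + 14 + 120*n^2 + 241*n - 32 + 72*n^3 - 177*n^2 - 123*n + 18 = 72*n^3 - 57*n^2 + 6*n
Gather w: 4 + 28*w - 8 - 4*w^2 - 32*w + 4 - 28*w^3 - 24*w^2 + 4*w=-28*w^3 - 28*w^2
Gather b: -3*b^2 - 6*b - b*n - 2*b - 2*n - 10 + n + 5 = -3*b^2 + b*(-n - 8) - n - 5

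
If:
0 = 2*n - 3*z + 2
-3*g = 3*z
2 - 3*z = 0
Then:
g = -2/3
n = 0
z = 2/3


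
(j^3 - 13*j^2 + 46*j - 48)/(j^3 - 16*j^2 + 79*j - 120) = (j - 2)/(j - 5)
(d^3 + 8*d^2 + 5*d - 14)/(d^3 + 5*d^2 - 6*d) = (d^2 + 9*d + 14)/(d*(d + 6))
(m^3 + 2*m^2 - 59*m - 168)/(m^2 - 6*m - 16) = (m^2 + 10*m + 21)/(m + 2)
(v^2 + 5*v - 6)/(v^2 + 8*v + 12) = (v - 1)/(v + 2)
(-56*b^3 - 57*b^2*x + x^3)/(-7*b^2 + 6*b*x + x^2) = (-8*b^2 - 7*b*x + x^2)/(-b + x)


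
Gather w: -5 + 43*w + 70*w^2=70*w^2 + 43*w - 5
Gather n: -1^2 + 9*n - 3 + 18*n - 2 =27*n - 6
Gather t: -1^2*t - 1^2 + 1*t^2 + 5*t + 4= t^2 + 4*t + 3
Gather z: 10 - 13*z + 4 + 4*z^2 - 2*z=4*z^2 - 15*z + 14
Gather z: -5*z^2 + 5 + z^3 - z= z^3 - 5*z^2 - z + 5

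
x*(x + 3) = x^2 + 3*x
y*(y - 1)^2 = y^3 - 2*y^2 + y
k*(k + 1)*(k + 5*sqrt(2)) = k^3 + k^2 + 5*sqrt(2)*k^2 + 5*sqrt(2)*k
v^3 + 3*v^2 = v^2*(v + 3)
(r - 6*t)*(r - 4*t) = r^2 - 10*r*t + 24*t^2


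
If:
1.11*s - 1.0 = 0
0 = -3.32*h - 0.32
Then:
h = -0.10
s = 0.90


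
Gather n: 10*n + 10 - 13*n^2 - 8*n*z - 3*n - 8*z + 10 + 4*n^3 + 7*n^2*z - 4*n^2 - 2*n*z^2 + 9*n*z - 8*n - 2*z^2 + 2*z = 4*n^3 + n^2*(7*z - 17) + n*(-2*z^2 + z - 1) - 2*z^2 - 6*z + 20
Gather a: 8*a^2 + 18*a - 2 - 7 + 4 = 8*a^2 + 18*a - 5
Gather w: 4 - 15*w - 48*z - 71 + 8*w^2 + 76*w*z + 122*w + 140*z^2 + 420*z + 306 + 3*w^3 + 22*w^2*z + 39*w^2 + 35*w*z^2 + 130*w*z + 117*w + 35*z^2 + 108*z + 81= 3*w^3 + w^2*(22*z + 47) + w*(35*z^2 + 206*z + 224) + 175*z^2 + 480*z + 320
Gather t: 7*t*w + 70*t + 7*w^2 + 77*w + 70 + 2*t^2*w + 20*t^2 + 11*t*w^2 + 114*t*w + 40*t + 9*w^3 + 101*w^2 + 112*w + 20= t^2*(2*w + 20) + t*(11*w^2 + 121*w + 110) + 9*w^3 + 108*w^2 + 189*w + 90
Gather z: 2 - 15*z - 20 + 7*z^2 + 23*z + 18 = 7*z^2 + 8*z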